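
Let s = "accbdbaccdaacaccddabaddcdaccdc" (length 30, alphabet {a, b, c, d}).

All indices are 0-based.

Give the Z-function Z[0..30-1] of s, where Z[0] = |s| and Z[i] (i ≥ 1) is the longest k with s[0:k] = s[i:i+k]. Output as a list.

Z[0]=30
i=1: outside box; Z[1]=0
i=2: outside box; Z[2]=0
i=3: outside box; Z[3]=0
i=4: outside box; Z[4]=0
i=5: outside box; Z[5]=0
i=6: outside box; Z[6]=3 grow→box=[6,9)
i=7: min(r-i=2, Z[1]=0)=0; Z[7]=0
i=8: min(r-i=1, Z[2]=0)=0; Z[8]=0
i=9: outside box; Z[9]=0
i=10: outside box; Z[10]=1 grow→box=[10,11)
i=11: outside box; Z[11]=2 grow→box=[11,13)
i=12: min(r-i=1, Z[1]=0)=0; Z[12]=0
i=13: outside box; Z[13]=3 grow→box=[13,16)
i=14: min(r-i=2, Z[1]=0)=0; Z[14]=0
i=15: min(r-i=1, Z[2]=0)=0; Z[15]=0
i=16: outside box; Z[16]=0
i=17: outside box; Z[17]=0
i=18: outside box; Z[18]=1 grow→box=[18,19)
i=19: outside box; Z[19]=0
i=20: outside box; Z[20]=1 grow→box=[20,21)
i=21: outside box; Z[21]=0
i=22: outside box; Z[22]=0
i=23: outside box; Z[23]=0
i=24: outside box; Z[24]=0
i=25: outside box; Z[25]=3 grow→box=[25,28)
i=26: min(r-i=2, Z[1]=0)=0; Z[26]=0
i=27: min(r-i=1, Z[2]=0)=0; Z[27]=0
i=28: outside box; Z[28]=0
i=29: outside box; Z[29]=0

[30, 0, 0, 0, 0, 0, 3, 0, 0, 0, 1, 2, 0, 3, 0, 0, 0, 0, 1, 0, 1, 0, 0, 0, 0, 3, 0, 0, 0, 0]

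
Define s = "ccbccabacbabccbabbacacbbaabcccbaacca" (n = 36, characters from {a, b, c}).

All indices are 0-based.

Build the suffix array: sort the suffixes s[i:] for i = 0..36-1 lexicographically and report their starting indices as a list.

[35, 24, 31, 5, 15, 10, 25, 18, 7, 20, 32, 23, 30, 14, 9, 17, 6, 22, 16, 2, 11, 26, 34, 4, 19, 29, 13, 8, 21, 1, 33, 3, 28, 12, 0, 27]

rank | idx | suffix
   0 |  35 | a
   1 |  24 | aabcccbaacca
   2 |  31 | aacca
   3 |   5 | abacbabccbabbacacbbaabcccbaacca
   4 |  15 | abbacacbbaabcccbaacca
   5 |  10 | abccbabbacacbbaabcccbaacca
   6 |  25 | abcccbaacca
   7 |  18 | acacbbaabcccbaacca
   8 |   7 | acbabccbabbacacbbaabcccbaacca
   9 |  20 | acbbaabcccbaacca
  10 |  32 | acca
  11 |  23 | baabcccbaacca
  12 |  30 | baacca
  13 |  14 | babbacacbbaabcccbaacca
  14 |   9 | babccbabbacacbbaabcccbaacca
  15 |  17 | bacacbbaabcccbaacca
  16 |   6 | bacbabccbabbacacbbaabcccbaacca
  17 |  22 | bbaabcccbaacca
  18 |  16 | bbacacbbaabcccbaacca
  19 |   2 | bccabacbabccbabbacacbbaabcccbaacca
  20 |  11 | bccbabbacacbbaabcccbaacca
  21 |  26 | bcccbaacca
  22 |  34 | ca
  23 |   4 | cabacbabccbabbacacbbaabcccbaacca
  24 |  19 | cacbbaabcccbaacca
  25 |  29 | cbaacca
  26 |  13 | cbabbacacbbaabcccbaacca
  27 |   8 | cbabccbabbacacbbaabcccbaacca
  28 |  21 | cbbaabcccbaacca
  29 |   1 | cbccabacbabccbabbacacbbaabcccbaacca
  30 |  33 | cca
  31 |   3 | ccabacbabccbabbacacbbaabcccbaacca
  32 |  28 | ccbaacca
  33 |  12 | ccbabbacacbbaabcccbaacca
  34 |   0 | ccbccabacbabccbabbacacbbaabcccbaacca
  35 |  27 | cccbaacca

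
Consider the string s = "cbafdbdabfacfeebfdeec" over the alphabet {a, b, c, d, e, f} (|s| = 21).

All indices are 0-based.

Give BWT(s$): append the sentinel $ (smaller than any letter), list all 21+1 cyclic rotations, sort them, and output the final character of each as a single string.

rank  rotation                last
    0  $cbafdbdabfacfeebfdeec  c
    1  abfacfeebfdeec$cbafdbd  d
    2  acfeebfdeec$cbafdbdabf  f
    3  afdbdabfacfeebfdeec$cb  b
    4  bafdbdabfacfeebfdeec$c  c
    5  bdabfacfeebfdeec$cbafd  d
    6  bfacfeebfdeec$cbafdbda  a
    7  bfdeec$cbafdbdabfacfee  e
    8  c$cbafdbdabfacfeebfdee  e
    9  cbafdbdabfacfeebfdeec$  $
   10  cfeebfdeec$cbafdbdabfa  a
   11  dabfacfeebfdeec$cbafdb  b
   12  dbdabfacfeebfdeec$cbaf  f
   13  deec$cbafdbdabfacfeebf  f
   14  ebfdeec$cbafdbdabfacfe  e
   15  ec$cbafdbdabfacfeebfde  e
   16  eebfdeec$cbafdbdabfacf  f
   17  eec$cbafdbdabfacfeebfd  d
   18  facfeebfdeec$cbafdbdab  b
   19  fdbdabfacfeebfdeec$cba  a
   20  fdeec$cbafdbdabfacfeeb  b
   21  feebfdeec$cbafdbdabfac  c

cdfbcdaee$abffeefdbabc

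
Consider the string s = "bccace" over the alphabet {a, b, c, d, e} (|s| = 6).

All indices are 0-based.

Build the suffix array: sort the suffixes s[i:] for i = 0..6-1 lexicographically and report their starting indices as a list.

[3, 0, 2, 1, 4, 5]

rank | idx | suffix
   0 |   3 | ace
   1 |   0 | bccace
   2 |   2 | cace
   3 |   1 | ccace
   4 |   4 | ce
   5 |   5 | e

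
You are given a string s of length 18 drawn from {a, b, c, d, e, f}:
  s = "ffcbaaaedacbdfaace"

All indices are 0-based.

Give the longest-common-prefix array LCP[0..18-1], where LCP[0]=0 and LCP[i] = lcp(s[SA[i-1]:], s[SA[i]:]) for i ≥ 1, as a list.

rank | idx | suffix
   0 |   4 | aaaedacbdfaace
   1 |  14 | aace
   2 |   5 | aaedacbdfaace
   3 |   9 | acbdfaace
   4 |  15 | ace
   5 |   6 | aedacbdfaace
   6 |   3 | baaaedacbdfaace
   7 |  11 | bdfaace
   8 |   2 | cbaaaedacbdfaace
   9 |  10 | cbdfaace
  10 |  16 | ce
  11 |   8 | dacbdfaace
  12 |  12 | dfaace
  13 |  17 | e
  14 |   7 | edacbdfaace
  15 |  13 | faace
  16 |   1 | fcbaaaedacbdfaace
  17 |   0 | ffcbaaaedacbdfaace

SA = [4, 14, 5, 9, 15, 6, 3, 11, 2, 10, 16, 8, 12, 17, 7, 13, 1, 0]
i: (SA[i-1],SA[i]) lcp shared
  1: (4,14) 2 'aa'
  2: (14,5) 2 'aa'
  3: (5,9) 1 'a'
  4: (9,15) 2 'ac'
  5: (15,6) 1 'a'
  6: (6,3) 0 ''
  7: (3,11) 1 'b'
  8: (11,2) 0 ''
  9: (2,10) 2 'cb'
  10: (10,16) 1 'c'
  11: (16,8) 0 ''
  12: (8,12) 1 'd'
  13: (12,17) 0 ''
  14: (17,7) 1 'e'
  15: (7,13) 0 ''
  16: (13,1) 1 'f'
  17: (1,0) 1 'f'

[0, 2, 2, 1, 2, 1, 0, 1, 0, 2, 1, 0, 1, 0, 1, 0, 1, 1]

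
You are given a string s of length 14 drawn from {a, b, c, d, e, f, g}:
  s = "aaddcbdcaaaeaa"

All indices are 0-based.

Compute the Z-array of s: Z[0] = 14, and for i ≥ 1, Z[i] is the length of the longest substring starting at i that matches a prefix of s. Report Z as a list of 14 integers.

Z[0]=14
i=1: fresh scan; Z[1]=1 extend→box=[1,2)
i=2: fresh scan; Z[2]=0
i=3: fresh scan; Z[3]=0
i=4: fresh scan; Z[4]=0
i=5: fresh scan; Z[5]=0
i=6: fresh scan; Z[6]=0
i=7: fresh scan; Z[7]=0
i=8: fresh scan; Z[8]=2 extend→box=[8,10)
i=9: min(r-i=1, Z[1]=1)=1; Z[9]=2 extend→box=[9,11)
i=10: min(r-i=1, Z[1]=1)=1; Z[10]=1
i=11: fresh scan; Z[11]=0
i=12: fresh scan; Z[12]=2 extend→box=[12,14)
i=13: min(r-i=1, Z[1]=1)=1; Z[13]=1

[14, 1, 0, 0, 0, 0, 0, 0, 2, 2, 1, 0, 2, 1]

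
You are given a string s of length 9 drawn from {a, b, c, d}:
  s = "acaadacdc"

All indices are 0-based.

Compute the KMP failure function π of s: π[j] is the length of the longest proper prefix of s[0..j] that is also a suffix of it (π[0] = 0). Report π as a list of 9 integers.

π[0] = 0
j=1 s[j]='c': π[1]=0 (border '')
j=2 s[j]='a': π[2]=1 (border 'a')
j=3 s[j]='a': k: 1→0; π[3]=1 (border 'a')
j=4 s[j]='d': k: 1→0; π[4]=0 (border '')
j=5 s[j]='a': π[5]=1 (border 'a')
j=6 s[j]='c': π[6]=2 (border 'ac')
j=7 s[j]='d': k: 2→0; π[7]=0 (border '')
j=8 s[j]='c': π[8]=0 (border '')

[0, 0, 1, 1, 0, 1, 2, 0, 0]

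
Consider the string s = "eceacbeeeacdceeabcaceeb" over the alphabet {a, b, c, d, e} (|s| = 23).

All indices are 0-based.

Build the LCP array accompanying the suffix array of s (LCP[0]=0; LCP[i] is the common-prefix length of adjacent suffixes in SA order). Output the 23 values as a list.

sorted suffixes:
  #0 SA[0]=15  'abcaceeb'
  #1 SA[1]=3  'acbeeeacdceeabcaceeb'
  #2 SA[2]=9  'acdceeabcaceeb'
  #3 SA[3]=18  'aceeb'
  #4 SA[4]=22  'b'
  #5 SA[5]=16  'bcaceeb'
  #6 SA[6]=5  'beeeacdceeabcaceeb'
  #7 SA[7]=17  'caceeb'
  #8 SA[8]=4  'cbeeeacdceeabcaceeb'
  #9 SA[9]=10  'cdceeabcaceeb'
  #10 SA[10]=1  'ceacbeeeacdceeabcaceeb'
  #11 SA[11]=12  'ceeabcaceeb'
  #12 SA[12]=19  'ceeb'
  #13 SA[13]=11  'dceeabcaceeb'
  #14 SA[14]=14  'eabcaceeb'
  #15 SA[15]=2  'eacbeeeacdceeabcaceeb'
  #16 SA[16]=8  'eacdceeabcaceeb'
  #17 SA[17]=21  'eb'
  #18 SA[18]=0  'eceacbeeeacdceeabcaceeb'
  #19 SA[19]=13  'eeabcaceeb'
  #20 SA[20]=7  'eeacdceeabcaceeb'
  #21 SA[21]=20  'eeb'
  #22 SA[22]=6  'eeeacdceeabcaceeb'

SA = [15, 3, 9, 18, 22, 16, 5, 17, 4, 10, 1, 12, 19, 11, 14, 2, 8, 21, 0, 13, 7, 20, 6]
i: (SA[i-1],SA[i]) lcp shared
  1: (15,3) 1 'a'
  2: (3,9) 2 'ac'
  3: (9,18) 2 'ac'
  4: (18,22) 0 ''
  5: (22,16) 1 'b'
  6: (16,5) 1 'b'
  7: (5,17) 0 ''
  8: (17,4) 1 'c'
  9: (4,10) 1 'c'
  10: (10,1) 1 'c'
  11: (1,12) 2 'ce'
  12: (12,19) 3 'cee'
  13: (19,11) 0 ''
  14: (11,14) 0 ''
  15: (14,2) 2 'ea'
  16: (2,8) 3 'eac'
  17: (8,21) 1 'e'
  18: (21,0) 1 'e'
  19: (0,13) 1 'e'
  20: (13,7) 3 'eea'
  21: (7,20) 2 'ee'
  22: (20,6) 2 'ee'

[0, 1, 2, 2, 0, 1, 1, 0, 1, 1, 1, 2, 3, 0, 0, 2, 3, 1, 1, 1, 3, 2, 2]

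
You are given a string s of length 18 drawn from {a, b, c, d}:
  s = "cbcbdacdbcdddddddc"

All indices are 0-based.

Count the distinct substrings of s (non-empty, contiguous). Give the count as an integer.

sorted suffixes:
  #0 SA[0]=5  'acdbcdddddddc'
  #1 SA[1]=1  'bcbdacdbcdddddddc'
  #2 SA[2]=8  'bcdddddddc'
  #3 SA[3]=3  'bdacdbcdddddddc'
  #4 SA[4]=17  'c'
  #5 SA[5]=0  'cbcbdacdbcdddddddc'
  #6 SA[6]=2  'cbdacdbcdddddddc'
  #7 SA[7]=6  'cdbcdddddddc'
  #8 SA[8]=9  'cdddddddc'
  #9 SA[9]=4  'dacdbcdddddddc'
  #10 SA[10]=7  'dbcdddddddc'
  #11 SA[11]=16  'dc'
  #12 SA[12]=15  'ddc'
  #13 SA[13]=14  'dddc'
  #14 SA[14]=13  'ddddc'
  #15 SA[15]=12  'dddddc'
  #16 SA[16]=11  'ddddddc'
  #17 SA[17]=10  'dddddddc'

SA = [5, 1, 8, 3, 17, 0, 2, 6, 9, 4, 7, 16, 15, 14, 13, 12, 11, 10]
rank  pair      lcp
   1  s[5:],s[1:]  0  ''
   2  s[1:],s[8:]  2  'bc'
   3  s[8:],s[3:]  1  'b'
   4  s[3:],s[17:]  0  ''
   5  s[17:],s[0:]  1  'c'
   6  s[0:],s[2:]  2  'cb'
   7  s[2:],s[6:]  1  'c'
   8  s[6:],s[9:]  2  'cd'
   9  s[9:],s[4:]  0  ''
  10  s[4:],s[7:]  1  'd'
  11  s[7:],s[16:]  1  'd'
  12  s[16:],s[15:]  1  'd'
  13  s[15:],s[14:]  2  'dd'
  14  s[14:],s[13:]  3  'ddd'
  15  s[13:],s[12:]  4  'dddd'
  16  s[12:],s[11:]  5  'ddddd'
  17  s[11:],s[10:]  6  'dddddd'

n(n+1)/2 = 18·19/2 = 171
Σ LCP = 0 + 0 + 2 + 1 + 0 + 1 + 2 + 1 + 2 + 0 + 1 + 1 + 1 + 2 + 3 + 4 + 5 + 6 = 32
distinct = 171 − 32 = 139

139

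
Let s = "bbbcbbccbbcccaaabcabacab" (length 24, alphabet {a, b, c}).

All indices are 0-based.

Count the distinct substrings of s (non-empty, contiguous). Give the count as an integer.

257

rank→(start, suffix):
  0 → (13, 'aaabcabacab')
  1 → (14, 'aabcabacab')
  2 → (22, 'ab')
  3 → (18, 'abacab')
  4 → (15, 'abcabacab')
  5 → (20, 'acab')
  6 → (23, 'b')
  7 → (19, 'bacab')
  8 → (0, 'bbbcbbccbbcccaaabcabacab')
  9 → (1, 'bbcbbccbbcccaaabcabacab')
  10 → (4, 'bbccbbcccaaabcabacab')
  11 → (8, 'bbcccaaabcabacab')
  12 → (16, 'bcabacab')
  13 → (2, 'bcbbccbbcccaaabcabacab')
  14 → (5, 'bccbbcccaaabcabacab')
  15 → (9, 'bcccaaabcabacab')
  16 → (12, 'caaabcabacab')
  17 → (21, 'cab')
  18 → (17, 'cabacab')
  19 → (3, 'cbbccbbcccaaabcabacab')
  20 → (7, 'cbbcccaaabcabacab')
  21 → (11, 'ccaaabcabacab')
  22 → (6, 'ccbbcccaaabcabacab')
  23 → (10, 'cccaaabcabacab')

SA = [13, 14, 22, 18, 15, 20, 23, 19, 0, 1, 4, 8, 16, 2, 5, 9, 12, 21, 17, 3, 7, 11, 6, 10]
[i] adj suffixes → lcp
  [1] 13/14 → 2 ('aa')
  [2] 14/22 → 1 ('a')
  [3] 22/18 → 2 ('ab')
  [4] 18/15 → 2 ('ab')
  [5] 15/20 → 1 ('a')
  [6] 20/23 → 0 ('')
  [7] 23/19 → 1 ('b')
  [8] 19/0 → 1 ('b')
  [9] 0/1 → 2 ('bb')
  [10] 1/4 → 3 ('bbc')
  [11] 4/8 → 4 ('bbcc')
  [12] 8/16 → 1 ('b')
  [13] 16/2 → 2 ('bc')
  [14] 2/5 → 2 ('bc')
  [15] 5/9 → 3 ('bcc')
  [16] 9/12 → 0 ('')
  [17] 12/21 → 2 ('ca')
  [18] 21/17 → 3 ('cab')
  [19] 17/3 → 1 ('c')
  [20] 3/7 → 5 ('cbbcc')
  [21] 7/11 → 1 ('c')
  [22] 11/6 → 2 ('cc')
  [23] 6/10 → 2 ('cc')

n(n+1)/2 = 24·25/2 = 300
Σ LCP = 0 + 2 + 1 + 2 + 2 + 1 + 0 + 1 + 1 + 2 + 3 + 4 + 1 + 2 + 2 + 3 + 0 + 2 + 3 + 1 + 5 + 1 + 2 + 2 = 43
distinct = 300 − 43 = 257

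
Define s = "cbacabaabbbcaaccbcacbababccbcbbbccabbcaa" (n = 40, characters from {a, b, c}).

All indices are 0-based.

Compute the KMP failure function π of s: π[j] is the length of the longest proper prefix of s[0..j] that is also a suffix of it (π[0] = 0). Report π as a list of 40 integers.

[0, 0, 0, 1, 0, 0, 0, 0, 0, 0, 0, 1, 0, 0, 1, 1, 2, 1, 0, 1, 2, 3, 0, 0, 0, 1, 1, 2, 1, 2, 0, 0, 1, 1, 0, 0, 0, 1, 0, 0]

π[0] = 0
j=1 s[j]='b': π[1]=0 (border '')
j=2 s[j]='a': π[2]=0 (border '')
j=3 s[j]='c': π[3]=1 (border 'c')
j=4 s[j]='a': k: 1→0; π[4]=0 (border '')
j=5 s[j]='b': π[5]=0 (border '')
j=6 s[j]='a': π[6]=0 (border '')
j=7 s[j]='a': π[7]=0 (border '')
j=8 s[j]='b': π[8]=0 (border '')
j=9 s[j]='b': π[9]=0 (border '')
j=10 s[j]='b': π[10]=0 (border '')
j=11 s[j]='c': π[11]=1 (border 'c')
j=12 s[j]='a': k: 1→0; π[12]=0 (border '')
j=13 s[j]='a': π[13]=0 (border '')
j=14 s[j]='c': π[14]=1 (border 'c')
j=15 s[j]='c': k: 1→0; π[15]=1 (border 'c')
j=16 s[j]='b': π[16]=2 (border 'cb')
j=17 s[j]='c': k: 2→0; π[17]=1 (border 'c')
j=18 s[j]='a': k: 1→0; π[18]=0 (border '')
j=19 s[j]='c': π[19]=1 (border 'c')
j=20 s[j]='b': π[20]=2 (border 'cb')
j=21 s[j]='a': π[21]=3 (border 'cba')
j=22 s[j]='b': k: 3→0; π[22]=0 (border '')
j=23 s[j]='a': π[23]=0 (border '')
j=24 s[j]='b': π[24]=0 (border '')
j=25 s[j]='c': π[25]=1 (border 'c')
j=26 s[j]='c': k: 1→0; π[26]=1 (border 'c')
j=27 s[j]='b': π[27]=2 (border 'cb')
j=28 s[j]='c': k: 2→0; π[28]=1 (border 'c')
j=29 s[j]='b': π[29]=2 (border 'cb')
j=30 s[j]='b': k: 2→0; π[30]=0 (border '')
j=31 s[j]='b': π[31]=0 (border '')
j=32 s[j]='c': π[32]=1 (border 'c')
j=33 s[j]='c': k: 1→0; π[33]=1 (border 'c')
j=34 s[j]='a': k: 1→0; π[34]=0 (border '')
j=35 s[j]='b': π[35]=0 (border '')
j=36 s[j]='b': π[36]=0 (border '')
j=37 s[j]='c': π[37]=1 (border 'c')
j=38 s[j]='a': k: 1→0; π[38]=0 (border '')
j=39 s[j]='a': π[39]=0 (border '')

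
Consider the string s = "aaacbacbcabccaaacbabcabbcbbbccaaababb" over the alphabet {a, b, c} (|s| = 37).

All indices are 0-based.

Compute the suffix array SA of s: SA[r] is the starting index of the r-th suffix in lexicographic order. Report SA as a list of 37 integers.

sorted suffixes:
  #0 SA[0]=30  'aaababb'
  #1 SA[1]=13  'aaacbabcabbcbbbccaaababb'
  #2 SA[2]=0  'aaacbacbcabccaaacbabcabbcbbbccaaababb'
  #3 SA[3]=31  'aababb'
  #4 SA[4]=14  'aacbabcabbcbbbccaaababb'
  #5 SA[5]=1  'aacbacbcabccaaacbabcabbcbbbccaaababb'
  #6 SA[6]=32  'ababb'
  #7 SA[7]=34  'abb'
  #8 SA[8]=21  'abbcbbbccaaababb'
  #9 SA[9]=18  'abcabbcbbbccaaababb'
  #10 SA[10]=9  'abccaaacbabcabbcbbbccaaababb'
  #11 SA[11]=15  'acbabcabbcbbbccaaababb'
  #12 SA[12]=2  'acbacbcabccaaacbabcabbcbbbccaaababb'
  #13 SA[13]=5  'acbcabccaaacbabcabbcbbbccaaababb'
  #14 SA[14]=36  'b'
  #15 SA[15]=33  'babb'
  #16 SA[16]=17  'babcabbcbbbccaaababb'
  #17 SA[17]=4  'bacbcabccaaacbabcabbcbbbccaaababb'
  #18 SA[18]=35  'bb'
  #19 SA[19]=25  'bbbccaaababb'
  #20 SA[20]=22  'bbcbbbccaaababb'
  #21 SA[21]=26  'bbccaaababb'
  #22 SA[22]=19  'bcabbcbbbccaaababb'
  #23 SA[23]=7  'bcabccaaacbabcabbcbbbccaaababb'
  #24 SA[24]=23  'bcbbbccaaababb'
  #25 SA[25]=27  'bccaaababb'
  #26 SA[26]=10  'bccaaacbabcabbcbbbccaaababb'
  #27 SA[27]=29  'caaababb'
  #28 SA[28]=12  'caaacbabcabbcbbbccaaababb'
  #29 SA[29]=20  'cabbcbbbccaaababb'
  #30 SA[30]=8  'cabccaaacbabcabbcbbbccaaababb'
  #31 SA[31]=16  'cbabcabbcbbbccaaababb'
  #32 SA[32]=3  'cbacbcabccaaacbabcabbcbbbccaaababb'
  #33 SA[33]=24  'cbbbccaaababb'
  #34 SA[34]=6  'cbcabccaaacbabcabbcbbbccaaababb'
  #35 SA[35]=28  'ccaaababb'
  #36 SA[36]=11  'ccaaacbabcabbcbbbccaaababb'

[30, 13, 0, 31, 14, 1, 32, 34, 21, 18, 9, 15, 2, 5, 36, 33, 17, 4, 35, 25, 22, 26, 19, 7, 23, 27, 10, 29, 12, 20, 8, 16, 3, 24, 6, 28, 11]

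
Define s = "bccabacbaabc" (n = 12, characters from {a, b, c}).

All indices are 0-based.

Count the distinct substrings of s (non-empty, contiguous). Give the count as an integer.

66

sorted suffixes:
  #0 SA[0]=8  'aabc'
  #1 SA[1]=3  'abacbaabc'
  #2 SA[2]=9  'abc'
  #3 SA[3]=5  'acbaabc'
  #4 SA[4]=7  'baabc'
  #5 SA[5]=4  'bacbaabc'
  #6 SA[6]=10  'bc'
  #7 SA[7]=0  'bccabacbaabc'
  #8 SA[8]=11  'c'
  #9 SA[9]=2  'cabacbaabc'
  #10 SA[10]=6  'cbaabc'
  #11 SA[11]=1  'ccabacbaabc'

SA = [8, 3, 9, 5, 7, 4, 10, 0, 11, 2, 6, 1]
rank  pair      lcp
   1  s[8:],s[3:]  1  'a'
   2  s[3:],s[9:]  2  'ab'
   3  s[9:],s[5:]  1  'a'
   4  s[5:],s[7:]  0  ''
   5  s[7:],s[4:]  2  'ba'
   6  s[4:],s[10:]  1  'b'
   7  s[10:],s[0:]  2  'bc'
   8  s[0:],s[11:]  0  ''
   9  s[11:],s[2:]  1  'c'
  10  s[2:],s[6:]  1  'c'
  11  s[6:],s[1:]  1  'c'

n(n+1)/2 = 12·13/2 = 78
Σ LCP = 0 + 1 + 2 + 1 + 0 + 2 + 1 + 2 + 0 + 1 + 1 + 1 = 12
distinct = 78 − 12 = 66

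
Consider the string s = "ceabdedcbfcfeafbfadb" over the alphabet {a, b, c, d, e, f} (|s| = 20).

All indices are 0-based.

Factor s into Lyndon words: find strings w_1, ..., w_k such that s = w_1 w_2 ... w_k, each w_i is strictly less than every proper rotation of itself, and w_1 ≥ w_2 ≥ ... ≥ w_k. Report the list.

["ce", "abdedcbfcfeafbfadb"]

emit factor 1: 'ce' (i=0, period=2)
emit factor 2: 'abdedcbfcfeafbfadb' (i=2, period=18)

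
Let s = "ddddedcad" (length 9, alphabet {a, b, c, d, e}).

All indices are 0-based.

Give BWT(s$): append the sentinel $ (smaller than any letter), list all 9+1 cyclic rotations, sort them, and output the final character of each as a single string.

rank  rotation    last
    0  $ddddedcad  d
    1  ad$ddddedc  c
    2  cad$dddded  d
    3  d$ddddedca  a
    4  dcad$dddde  e
    5  ddddedcad$  $
    6  dddedcad$d  d
    7  ddedcad$dd  d
    8  dedcad$ddd  d
    9  edcad$dddd  d

dcdae$dddd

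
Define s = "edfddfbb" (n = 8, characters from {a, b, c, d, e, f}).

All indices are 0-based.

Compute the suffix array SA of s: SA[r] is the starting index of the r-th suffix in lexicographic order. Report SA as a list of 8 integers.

sorted suffixes:
  #0 SA[0]=7  'b'
  #1 SA[1]=6  'bb'
  #2 SA[2]=3  'ddfbb'
  #3 SA[3]=4  'dfbb'
  #4 SA[4]=1  'dfddfbb'
  #5 SA[5]=0  'edfddfbb'
  #6 SA[6]=5  'fbb'
  #7 SA[7]=2  'fddfbb'

[7, 6, 3, 4, 1, 0, 5, 2]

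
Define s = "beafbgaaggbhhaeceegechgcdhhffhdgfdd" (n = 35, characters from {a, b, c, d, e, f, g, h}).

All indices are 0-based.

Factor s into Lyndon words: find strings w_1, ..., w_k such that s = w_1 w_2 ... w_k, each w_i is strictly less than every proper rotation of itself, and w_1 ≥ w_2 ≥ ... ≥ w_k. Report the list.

["be", "afbg", "aaggbhhaeceegechgcdhhffhdgfdd"]

emit factor 1: 'be' (i=0, period=2)
emit factor 2: 'afbg' (i=2, period=4)
emit factor 3: 'aaggbhhaeceegechgcdhhffhdgfdd' (i=6, period=29)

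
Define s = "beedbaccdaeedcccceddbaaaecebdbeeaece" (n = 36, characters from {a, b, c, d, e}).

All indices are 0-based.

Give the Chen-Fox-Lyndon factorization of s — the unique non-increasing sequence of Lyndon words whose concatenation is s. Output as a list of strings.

["beed", "b", "accdaeedcccceddb", "aaaecebdbeeaece"]

emit factor 1: 'beed' (i=0, period=4)
emit factor 2: 'b' (i=4, period=1)
emit factor 3: 'accdaeedcccceddb' (i=5, period=16)
emit factor 4: 'aaaecebdbeeaece' (i=21, period=15)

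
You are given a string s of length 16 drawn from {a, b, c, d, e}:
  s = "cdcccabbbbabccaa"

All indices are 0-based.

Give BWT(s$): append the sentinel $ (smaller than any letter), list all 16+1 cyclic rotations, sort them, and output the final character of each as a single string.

aaccbbbbaaccbcd$c

rank  rotation           last
    0  $cdcccabbbbabccaa  a
    1  a$cdcccabbbbabcca  a
    2  aa$cdcccabbbbabcc  c
    3  abbbbabccaa$cdccc  c
    4  abccaa$cdcccabbbb  b
    5  babccaa$cdcccabbb  b
    6  bbabccaa$cdcccabb  b
    7  bbbabccaa$cdcccab  b
    8  bbbbabccaa$cdccca  a
    9  bccaa$cdcccabbbba  a
   10  caa$cdcccabbbbabc  c
   11  cabbbbabccaa$cdcc  c
   12  ccaa$cdcccabbbbab  b
   13  ccabbbbabccaa$cdc  c
   14  cccabbbbabccaa$cd  d
   15  cdcccabbbbabccaa$  $
   16  dcccabbbbabccaa$c  c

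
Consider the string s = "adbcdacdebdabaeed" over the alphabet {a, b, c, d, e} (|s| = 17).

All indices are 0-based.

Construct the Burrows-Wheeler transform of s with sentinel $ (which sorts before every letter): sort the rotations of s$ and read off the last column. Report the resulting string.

ddd$badebaebcacdea

rank  rotation            last
    0  $adbcdacdebdabaeed  d
    1  abaeed$adbcdacdebd  d
    2  acdebdabaeed$adbcd  d
    3  adbcdacdebdabaeed$  $
    4  aeed$adbcdacdebdab  b
    5  baeed$adbcdacdebda  a
    6  bcdacdebdabaeed$ad  d
    7  bdabaeed$adbcdacde  e
    8  cdacdebdabaeed$adb  b
    9  cdebdabaeed$adbcda  a
   10  d$adbcdacdebdabaee  e
   11  dabaeed$adbcdacdeb  b
   12  dacdebdabaeed$adbc  c
   13  dbcdacdebdabaeed$a  a
   14  debdabaeed$adbcdac  c
   15  ebdabaeed$adbcdacd  d
   16  ed$adbcdacdebdabae  e
   17  eed$adbcdacdebdaba  a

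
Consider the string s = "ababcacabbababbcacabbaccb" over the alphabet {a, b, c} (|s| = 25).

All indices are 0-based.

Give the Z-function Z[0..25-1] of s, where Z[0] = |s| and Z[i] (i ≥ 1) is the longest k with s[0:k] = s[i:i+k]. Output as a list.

Z[0]=25
i=1: i≥r, start 0; Z[1]=0
i=2: i≥r, start 0; Z[2]=2 scan→box=[2,4)
i=3: min(r-i=1, Z[1]=0)=0; Z[3]=0
i=4: i≥r, start 0; Z[4]=0
i=5: i≥r, start 0; Z[5]=1 scan→box=[5,6)
i=6: i≥r, start 0; Z[6]=0
i=7: i≥r, start 0; Z[7]=2 scan→box=[7,9)
i=8: min(r-i=1, Z[1]=0)=0; Z[8]=0
i=9: i≥r, start 0; Z[9]=0
i=10: i≥r, start 0; Z[10]=4 scan→box=[10,14)
i=11: min(r-i=3, Z[1]=0)=0; Z[11]=0
i=12: min(r-i=2, Z[2]=2)=2; Z[12]=2
i=13: min(r-i=1, Z[3]=0)=0; Z[13]=0
i=14: i≥r, start 0; Z[14]=0
i=15: i≥r, start 0; Z[15]=0
i=16: i≥r, start 0; Z[16]=1 scan→box=[16,17)
i=17: i≥r, start 0; Z[17]=0
i=18: i≥r, start 0; Z[18]=2 scan→box=[18,20)
i=19: min(r-i=1, Z[1]=0)=0; Z[19]=0
i=20: i≥r, start 0; Z[20]=0
i=21: i≥r, start 0; Z[21]=1 scan→box=[21,22)
i=22: i≥r, start 0; Z[22]=0
i=23: i≥r, start 0; Z[23]=0
i=24: i≥r, start 0; Z[24]=0

[25, 0, 2, 0, 0, 1, 0, 2, 0, 0, 4, 0, 2, 0, 0, 0, 1, 0, 2, 0, 0, 1, 0, 0, 0]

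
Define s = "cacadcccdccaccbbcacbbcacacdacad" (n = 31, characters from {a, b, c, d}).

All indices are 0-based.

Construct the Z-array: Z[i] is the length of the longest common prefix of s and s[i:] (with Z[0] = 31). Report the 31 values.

Z[0]=31
i=1: i≥r, start 0; Z[1]=0
i=2: i≥r, start 0; Z[2]=2 grow→box=[2,4)
i=3: min(r-i=1, Z[1]=0)=0; Z[3]=0
i=4: i≥r, start 0; Z[4]=0
i=5: i≥r, start 0; Z[5]=1 grow→box=[5,6)
i=6: i≥r, start 0; Z[6]=1 grow→box=[6,7)
i=7: i≥r, start 0; Z[7]=1 grow→box=[7,8)
i=8: i≥r, start 0; Z[8]=0
i=9: i≥r, start 0; Z[9]=1 grow→box=[9,10)
i=10: i≥r, start 0; Z[10]=3 grow→box=[10,13)
i=11: min(r-i=2, Z[1]=0)=0; Z[11]=0
i=12: min(r-i=1, Z[2]=2)=1; Z[12]=1
i=13: i≥r, start 0; Z[13]=1 grow→box=[13,14)
i=14: i≥r, start 0; Z[14]=0
i=15: i≥r, start 0; Z[15]=0
i=16: i≥r, start 0; Z[16]=3 grow→box=[16,19)
i=17: min(r-i=2, Z[1]=0)=0; Z[17]=0
i=18: min(r-i=1, Z[2]=2)=1; Z[18]=1
i=19: i≥r, start 0; Z[19]=0
i=20: i≥r, start 0; Z[20]=0
i=21: i≥r, start 0; Z[21]=4 grow→box=[21,25)
i=22: min(r-i=3, Z[1]=0)=0; Z[22]=0
i=23: min(r-i=2, Z[2]=2)=2; Z[23]=3 grow→box=[23,26)
i=24: min(r-i=2, Z[1]=0)=0; Z[24]=0
i=25: min(r-i=1, Z[2]=2)=1; Z[25]=1
i=26: i≥r, start 0; Z[26]=0
i=27: i≥r, start 0; Z[27]=0
i=28: i≥r, start 0; Z[28]=2 grow→box=[28,30)
i=29: min(r-i=1, Z[1]=0)=0; Z[29]=0
i=30: i≥r, start 0; Z[30]=0

[31, 0, 2, 0, 0, 1, 1, 1, 0, 1, 3, 0, 1, 1, 0, 0, 3, 0, 1, 0, 0, 4, 0, 3, 0, 1, 0, 0, 2, 0, 0]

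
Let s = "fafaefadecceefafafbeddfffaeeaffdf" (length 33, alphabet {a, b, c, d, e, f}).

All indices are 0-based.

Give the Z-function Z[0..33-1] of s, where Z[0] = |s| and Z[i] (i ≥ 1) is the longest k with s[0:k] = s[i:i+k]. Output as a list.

Z[0]=33
i=1: outside box; Z[1]=0
i=2: outside box; Z[2]=2 scan→box=[2,4)
i=3: min(r-i=1, Z[1]=0)=0; Z[3]=0
i=4: outside box; Z[4]=0
i=5: outside box; Z[5]=2 scan→box=[5,7)
i=6: min(r-i=1, Z[1]=0)=0; Z[6]=0
i=7: outside box; Z[7]=0
i=8: outside box; Z[8]=0
i=9: outside box; Z[9]=0
i=10: outside box; Z[10]=0
i=11: outside box; Z[11]=0
i=12: outside box; Z[12]=0
i=13: outside box; Z[13]=4 scan→box=[13,17)
i=14: min(r-i=3, Z[1]=0)=0; Z[14]=0
i=15: min(r-i=2, Z[2]=2)=2; Z[15]=3 scan→box=[15,18)
i=16: min(r-i=2, Z[1]=0)=0; Z[16]=0
i=17: min(r-i=1, Z[2]=2)=1; Z[17]=1
i=18: outside box; Z[18]=0
i=19: outside box; Z[19]=0
i=20: outside box; Z[20]=0
i=21: outside box; Z[21]=0
i=22: outside box; Z[22]=1 scan→box=[22,23)
i=23: outside box; Z[23]=1 scan→box=[23,24)
i=24: outside box; Z[24]=2 scan→box=[24,26)
i=25: min(r-i=1, Z[1]=0)=0; Z[25]=0
i=26: outside box; Z[26]=0
i=27: outside box; Z[27]=0
i=28: outside box; Z[28]=0
i=29: outside box; Z[29]=1 scan→box=[29,30)
i=30: outside box; Z[30]=1 scan→box=[30,31)
i=31: outside box; Z[31]=0
i=32: outside box; Z[32]=1 scan→box=[32,33)

[33, 0, 2, 0, 0, 2, 0, 0, 0, 0, 0, 0, 0, 4, 0, 3, 0, 1, 0, 0, 0, 0, 1, 1, 2, 0, 0, 0, 0, 1, 1, 0, 1]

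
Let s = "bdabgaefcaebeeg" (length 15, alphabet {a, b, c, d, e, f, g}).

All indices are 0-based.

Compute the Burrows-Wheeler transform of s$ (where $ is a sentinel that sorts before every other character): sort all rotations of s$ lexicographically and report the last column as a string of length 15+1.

gdcg$eafbabaeeeb

rank  rotation          last
    0  $bdabgaefcaebeeg  g
    1  abgaefcaebeeg$bd  d
    2  aebeeg$bdabgaefc  c
    3  aefcaebeeg$bdabg  g
    4  bdabgaefcaebeeg$  $
    5  beeg$bdabgaefcae  e
    6  bgaefcaebeeg$bda  a
    7  caebeeg$bdabgaef  f
    8  dabgaefcaebeeg$b  b
    9  ebeeg$bdabgaefca  a
   10  eeg$bdabgaefcaeb  b
   11  efcaebeeg$bdabga  a
   12  eg$bdabgaefcaebe  e
   13  fcaebeeg$bdabgae  e
   14  g$bdabgaefcaebee  e
   15  gaefcaebeeg$bdab  b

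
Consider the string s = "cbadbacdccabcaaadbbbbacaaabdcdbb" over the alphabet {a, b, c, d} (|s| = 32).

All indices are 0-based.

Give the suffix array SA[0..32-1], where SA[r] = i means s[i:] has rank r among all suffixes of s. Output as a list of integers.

[23, 13, 24, 14, 10, 25, 21, 5, 2, 15, 31, 20, 4, 1, 30, 19, 18, 17, 11, 26, 22, 12, 9, 0, 8, 28, 6, 3, 29, 16, 7, 27]

rank | idx | suffix
   0 |  23 | aaabdcdbb
   1 |  13 | aaadbbbbacaaabdcdbb
   2 |  24 | aabdcdbb
   3 |  14 | aadbbbbacaaabdcdbb
   4 |  10 | abcaaadbbbbacaaabdcdbb
   5 |  25 | abdcdbb
   6 |  21 | acaaabdcdbb
   7 |   5 | acdccabcaaadbbbbacaaabdcdbb
   8 |   2 | adbacdccabcaaadbbbbacaaabdcdbb
   9 |  15 | adbbbbacaaabdcdbb
  10 |  31 | b
  11 |  20 | bacaaabdcdbb
  12 |   4 | bacdccabcaaadbbbbacaaabdcdbb
  13 |   1 | badbacdccabcaaadbbbbacaaabdcdbb
  14 |  30 | bb
  15 |  19 | bbacaaabdcdbb
  16 |  18 | bbbacaaabdcdbb
  17 |  17 | bbbbacaaabdcdbb
  18 |  11 | bcaaadbbbbacaaabdcdbb
  19 |  26 | bdcdbb
  20 |  22 | caaabdcdbb
  21 |  12 | caaadbbbbacaaabdcdbb
  22 |   9 | cabcaaadbbbbacaaabdcdbb
  23 |   0 | cbadbacdccabcaaadbbbbacaaabdcdbb
  24 |   8 | ccabcaaadbbbbacaaabdcdbb
  25 |  28 | cdbb
  26 |   6 | cdccabcaaadbbbbacaaabdcdbb
  27 |   3 | dbacdccabcaaadbbbbacaaabdcdbb
  28 |  29 | dbb
  29 |  16 | dbbbbacaaabdcdbb
  30 |   7 | dccabcaaadbbbbacaaabdcdbb
  31 |  27 | dcdbb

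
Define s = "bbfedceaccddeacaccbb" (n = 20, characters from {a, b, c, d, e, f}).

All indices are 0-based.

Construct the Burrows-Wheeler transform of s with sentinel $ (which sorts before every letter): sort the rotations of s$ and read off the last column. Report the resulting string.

rank  rotation               last
    0  $bbfedceaccddeacaccbb  b
    1  acaccbb$bbfedceaccdde  e
    2  accbb$bbfedceaccddeac  c
    3  accddeacaccbb$bbfedce  e
    4  b$bbfedceaccddeacaccb  b
    5  bb$bbfedceaccddeacacc  c
    6  bbfedceaccddeacaccbb$  $
    7  bfedceaccddeacaccbb$b  b
    8  caccbb$bbfedceaccddea  a
    9  cbb$bbfedceaccddeacac  c
   10  ccbb$bbfedceaccddeaca  a
   11  ccddeacaccbb$bbfedcea  a
   12  cddeacaccbb$bbfedceac  c
   13  ceaccddeacaccbb$bbfed  d
   14  dceaccddeacaccbb$bbfe  e
   15  ddeacaccbb$bbfedceacc  c
   16  deacaccbb$bbfedceaccd  d
   17  eacaccbb$bbfedceaccdd  d
   18  eaccddeacaccbb$bbfedc  c
   19  edceaccddeacaccbb$bbf  f
   20  fedceaccddeacaccbb$bb  b

becebc$bacaacdecddcfb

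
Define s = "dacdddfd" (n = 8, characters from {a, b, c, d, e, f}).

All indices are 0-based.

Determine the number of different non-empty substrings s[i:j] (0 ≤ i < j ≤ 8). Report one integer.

rank | idx | suffix
   0 |   1 | acdddfd
   1 |   2 | cdddfd
   2 |   7 | d
   3 |   0 | dacdddfd
   4 |   3 | dddfd
   5 |   4 | ddfd
   6 |   5 | dfd
   7 |   6 | fd

SA = [1, 2, 7, 0, 3, 4, 5, 6]
rank  pair      lcp
   1  s[1:],s[2:]  0  ''
   2  s[2:],s[7:]  0  ''
   3  s[7:],s[0:]  1  'd'
   4  s[0:],s[3:]  1  'd'
   5  s[3:],s[4:]  2  'dd'
   6  s[4:],s[5:]  1  'd'
   7  s[5:],s[6:]  0  ''

n(n+1)/2 = 8·9/2 = 36
Σ LCP = 0 + 0 + 0 + 1 + 1 + 2 + 1 + 0 = 5
distinct = 36 − 5 = 31

31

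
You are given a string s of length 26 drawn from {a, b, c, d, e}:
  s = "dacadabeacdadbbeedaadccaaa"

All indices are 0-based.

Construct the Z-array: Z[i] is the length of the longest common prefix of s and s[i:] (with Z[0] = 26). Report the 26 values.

[26, 0, 0, 0, 2, 0, 0, 0, 0, 0, 2, 0, 1, 0, 0, 0, 0, 2, 0, 0, 1, 0, 0, 0, 0, 0]

Z[0]=26
i=1: i≥r, start 0; Z[1]=0
i=2: i≥r, start 0; Z[2]=0
i=3: i≥r, start 0; Z[3]=0
i=4: i≥r, start 0; Z[4]=2 scan→box=[4,6)
i=5: min(r-i=1, Z[1]=0)=0; Z[5]=0
i=6: i≥r, start 0; Z[6]=0
i=7: i≥r, start 0; Z[7]=0
i=8: i≥r, start 0; Z[8]=0
i=9: i≥r, start 0; Z[9]=0
i=10: i≥r, start 0; Z[10]=2 scan→box=[10,12)
i=11: min(r-i=1, Z[1]=0)=0; Z[11]=0
i=12: i≥r, start 0; Z[12]=1 scan→box=[12,13)
i=13: i≥r, start 0; Z[13]=0
i=14: i≥r, start 0; Z[14]=0
i=15: i≥r, start 0; Z[15]=0
i=16: i≥r, start 0; Z[16]=0
i=17: i≥r, start 0; Z[17]=2 scan→box=[17,19)
i=18: min(r-i=1, Z[1]=0)=0; Z[18]=0
i=19: i≥r, start 0; Z[19]=0
i=20: i≥r, start 0; Z[20]=1 scan→box=[20,21)
i=21: i≥r, start 0; Z[21]=0
i=22: i≥r, start 0; Z[22]=0
i=23: i≥r, start 0; Z[23]=0
i=24: i≥r, start 0; Z[24]=0
i=25: i≥r, start 0; Z[25]=0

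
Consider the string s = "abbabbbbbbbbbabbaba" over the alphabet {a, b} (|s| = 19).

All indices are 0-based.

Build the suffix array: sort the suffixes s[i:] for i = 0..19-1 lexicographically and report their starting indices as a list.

sorted suffixes:
  #0 SA[0]=18  'a'
  #1 SA[1]=16  'aba'
  #2 SA[2]=13  'abbaba'
  #3 SA[3]=0  'abbabbbbbbbbbabbaba'
  #4 SA[4]=3  'abbbbbbbbbabbaba'
  #5 SA[5]=17  'ba'
  #6 SA[6]=15  'baba'
  #7 SA[7]=12  'babbaba'
  #8 SA[8]=2  'babbbbbbbbbabbaba'
  #9 SA[9]=14  'bbaba'
  #10 SA[10]=11  'bbabbaba'
  #11 SA[11]=1  'bbabbbbbbbbbabbaba'
  #12 SA[12]=10  'bbbabbaba'
  #13 SA[13]=9  'bbbbabbaba'
  #14 SA[14]=8  'bbbbbabbaba'
  #15 SA[15]=7  'bbbbbbabbaba'
  #16 SA[16]=6  'bbbbbbbabbaba'
  #17 SA[17]=5  'bbbbbbbbabbaba'
  #18 SA[18]=4  'bbbbbbbbbabbaba'

[18, 16, 13, 0, 3, 17, 15, 12, 2, 14, 11, 1, 10, 9, 8, 7, 6, 5, 4]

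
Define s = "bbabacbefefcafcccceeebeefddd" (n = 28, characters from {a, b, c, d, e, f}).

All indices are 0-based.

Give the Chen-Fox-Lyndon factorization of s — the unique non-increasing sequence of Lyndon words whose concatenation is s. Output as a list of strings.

["b", "b", "abacbefefcafcccceeebeefddd"]

emit factor 1: 'b' (i=0, period=1)
emit factor 2: 'b' (i=1, period=1)
emit factor 3: 'abacbefefcafcccceeebeefddd' (i=2, period=26)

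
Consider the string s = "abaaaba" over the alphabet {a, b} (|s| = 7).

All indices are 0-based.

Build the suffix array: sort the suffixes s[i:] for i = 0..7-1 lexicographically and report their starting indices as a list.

sorted suffixes:
  #0 SA[0]=6  'a'
  #1 SA[1]=2  'aaaba'
  #2 SA[2]=3  'aaba'
  #3 SA[3]=4  'aba'
  #4 SA[4]=0  'abaaaba'
  #5 SA[5]=5  'ba'
  #6 SA[6]=1  'baaaba'

[6, 2, 3, 4, 0, 5, 1]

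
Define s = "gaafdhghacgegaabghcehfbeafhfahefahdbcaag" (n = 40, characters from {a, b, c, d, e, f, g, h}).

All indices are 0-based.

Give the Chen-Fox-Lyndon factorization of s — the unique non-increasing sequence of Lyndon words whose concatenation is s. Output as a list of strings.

["g", "aafdhghacgeg", "aabghcehfbeafhfahefahdbcaag"]

emit factor 1: 'g' (i=0, period=1)
emit factor 2: 'aafdhghacgeg' (i=1, period=12)
emit factor 3: 'aabghcehfbeafhfahefahdbcaag' (i=13, period=27)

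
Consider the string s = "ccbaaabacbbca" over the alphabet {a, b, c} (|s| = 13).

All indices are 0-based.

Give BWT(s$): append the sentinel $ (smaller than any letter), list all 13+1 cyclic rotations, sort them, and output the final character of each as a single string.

rank  rotation        last
    0  $ccbaaabacbbca  a
    1  a$ccbaaabacbbc  c
    2  aaabacbbca$ccb  b
    3  aabacbbca$ccba  a
    4  abacbbca$ccbaa  a
    5  acbbca$ccbaaab  b
    6  baaabacbbca$cc  c
    7  bacbbca$ccbaaa  a
    8  bbca$ccbaaabac  c
    9  bca$ccbaaabacb  b
   10  ca$ccbaaabacbb  b
   11  cbaaabacbbca$c  c
   12  cbbca$ccbaaaba  a
   13  ccbaaabacbbca$  $

acbaabcacbbca$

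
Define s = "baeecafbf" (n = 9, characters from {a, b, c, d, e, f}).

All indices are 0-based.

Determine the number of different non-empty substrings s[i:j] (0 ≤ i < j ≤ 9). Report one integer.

sorted suffixes:
  #0 SA[0]=1  'aeecafbf'
  #1 SA[1]=5  'afbf'
  #2 SA[2]=0  'baeecafbf'
  #3 SA[3]=7  'bf'
  #4 SA[4]=4  'cafbf'
  #5 SA[5]=3  'ecafbf'
  #6 SA[6]=2  'eecafbf'
  #7 SA[7]=8  'f'
  #8 SA[8]=6  'fbf'

SA = [1, 5, 0, 7, 4, 3, 2, 8, 6]
[i] adj suffixes → lcp
  [1] 1/5 → 1 ('a')
  [2] 5/0 → 0 ('')
  [3] 0/7 → 1 ('b')
  [4] 7/4 → 0 ('')
  [5] 4/3 → 0 ('')
  [6] 3/2 → 1 ('e')
  [7] 2/8 → 0 ('')
  [8] 8/6 → 1 ('f')

n(n+1)/2 = 9·10/2 = 45
Σ LCP = 0 + 1 + 0 + 1 + 0 + 0 + 1 + 0 + 1 = 4
distinct = 45 − 4 = 41

41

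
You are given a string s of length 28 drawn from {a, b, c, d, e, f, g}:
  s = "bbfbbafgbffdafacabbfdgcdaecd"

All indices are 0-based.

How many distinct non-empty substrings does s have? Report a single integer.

376

rank→(start, suffix):
  0 → (16, 'abbfdgcdaecd')
  1 → (14, 'acabbfdgcdaecd')
  2 → (24, 'aecd')
  3 → (12, 'afacabbfdgcdaecd')
  4 → (5, 'afgbffdafacabbfdgcdaecd')
  5 → (4, 'bafgbffdafacabbfdgcdaecd')
  6 → (3, 'bbafgbffdafacabbfdgcdaecd')
  7 → (0, 'bbfbbafgbffdafacabbfdgcdaecd')
  8 → (17, 'bbfdgcdaecd')
  9 → (1, 'bfbbafgbffdafacabbfdgcdaecd')
  10 → (18, 'bfdgcdaecd')
  11 → (8, 'bffdafacabbfdgcdaecd')
  12 → (15, 'cabbfdgcdaecd')
  13 → (26, 'cd')
  14 → (22, 'cdaecd')
  15 → (27, 'd')
  16 → (23, 'daecd')
  17 → (11, 'dafacabbfdgcdaecd')
  18 → (20, 'dgcdaecd')
  19 → (25, 'ecd')
  20 → (13, 'facabbfdgcdaecd')
  21 → (2, 'fbbafgbffdafacabbfdgcdaecd')
  22 → (10, 'fdafacabbfdgcdaecd')
  23 → (19, 'fdgcdaecd')
  24 → (9, 'ffdafacabbfdgcdaecd')
  25 → (6, 'fgbffdafacabbfdgcdaecd')
  26 → (7, 'gbffdafacabbfdgcdaecd')
  27 → (21, 'gcdaecd')

SA = [16, 14, 24, 12, 5, 4, 3, 0, 17, 1, 18, 8, 15, 26, 22, 27, 23, 11, 20, 25, 13, 2, 10, 19, 9, 6, 7, 21]
i: (SA[i-1],SA[i]) lcp shared
  1: (16,14) 1 'a'
  2: (14,24) 1 'a'
  3: (24,12) 1 'a'
  4: (12,5) 2 'af'
  5: (5,4) 0 ''
  6: (4,3) 1 'b'
  7: (3,0) 2 'bb'
  8: (0,17) 3 'bbf'
  9: (17,1) 1 'b'
  10: (1,18) 2 'bf'
  11: (18,8) 2 'bf'
  12: (8,15) 0 ''
  13: (15,26) 1 'c'
  14: (26,22) 2 'cd'
  15: (22,27) 0 ''
  16: (27,23) 1 'd'
  17: (23,11) 2 'da'
  18: (11,20) 1 'd'
  19: (20,25) 0 ''
  20: (25,13) 0 ''
  21: (13,2) 1 'f'
  22: (2,10) 1 'f'
  23: (10,19) 2 'fd'
  24: (19,9) 1 'f'
  25: (9,6) 1 'f'
  26: (6,7) 0 ''
  27: (7,21) 1 'g'

n(n+1)/2 = 28·29/2 = 406
Σ LCP = 0 + 1 + 1 + 1 + 2 + 0 + 1 + 2 + 3 + 1 + 2 + 2 + 0 + 1 + 2 + 0 + 1 + 2 + 1 + 0 + 0 + 1 + 1 + 2 + 1 + 1 + 0 + 1 = 30
distinct = 406 − 30 = 376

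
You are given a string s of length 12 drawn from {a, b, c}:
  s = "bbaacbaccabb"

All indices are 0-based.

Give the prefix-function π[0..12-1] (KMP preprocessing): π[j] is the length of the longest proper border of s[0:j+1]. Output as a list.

[0, 1, 0, 0, 0, 1, 0, 0, 0, 0, 1, 2]

π[0] = 0
j=1 s[j]='b': π[1]=1 (border 'b')
j=2 s[j]='a': k: 1→0; π[2]=0 (border '')
j=3 s[j]='a': π[3]=0 (border '')
j=4 s[j]='c': π[4]=0 (border '')
j=5 s[j]='b': π[5]=1 (border 'b')
j=6 s[j]='a': k: 1→0; π[6]=0 (border '')
j=7 s[j]='c': π[7]=0 (border '')
j=8 s[j]='c': π[8]=0 (border '')
j=9 s[j]='a': π[9]=0 (border '')
j=10 s[j]='b': π[10]=1 (border 'b')
j=11 s[j]='b': π[11]=2 (border 'bb')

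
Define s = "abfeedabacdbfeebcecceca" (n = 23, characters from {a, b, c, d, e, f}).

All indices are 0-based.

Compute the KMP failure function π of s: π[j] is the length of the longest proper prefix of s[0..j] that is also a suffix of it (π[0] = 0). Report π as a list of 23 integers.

π[0] = 0
j=1 s[j]='b': π[1]=0 (border '')
j=2 s[j]='f': π[2]=0 (border '')
j=3 s[j]='e': π[3]=0 (border '')
j=4 s[j]='e': π[4]=0 (border '')
j=5 s[j]='d': π[5]=0 (border '')
j=6 s[j]='a': π[6]=1 (border 'a')
j=7 s[j]='b': π[7]=2 (border 'ab')
j=8 s[j]='a': k: 2→0; π[8]=1 (border 'a')
j=9 s[j]='c': k: 1→0; π[9]=0 (border '')
j=10 s[j]='d': π[10]=0 (border '')
j=11 s[j]='b': π[11]=0 (border '')
j=12 s[j]='f': π[12]=0 (border '')
j=13 s[j]='e': π[13]=0 (border '')
j=14 s[j]='e': π[14]=0 (border '')
j=15 s[j]='b': π[15]=0 (border '')
j=16 s[j]='c': π[16]=0 (border '')
j=17 s[j]='e': π[17]=0 (border '')
j=18 s[j]='c': π[18]=0 (border '')
j=19 s[j]='c': π[19]=0 (border '')
j=20 s[j]='e': π[20]=0 (border '')
j=21 s[j]='c': π[21]=0 (border '')
j=22 s[j]='a': π[22]=1 (border 'a')

[0, 0, 0, 0, 0, 0, 1, 2, 1, 0, 0, 0, 0, 0, 0, 0, 0, 0, 0, 0, 0, 0, 1]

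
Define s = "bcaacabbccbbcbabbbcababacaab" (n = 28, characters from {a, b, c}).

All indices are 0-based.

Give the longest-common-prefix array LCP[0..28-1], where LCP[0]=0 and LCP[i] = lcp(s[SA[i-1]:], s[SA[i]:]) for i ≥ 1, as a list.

[0, 2, 1, 2, 3, 2, 3, 1, 3, 0, 1, 3, 2, 1, 2, 3, 3, 1, 3, 2, 2, 0, 3, 2, 3, 1, 2, 1]

rank | idx | suffix
   0 |  25 | aab
   1 |   2 | aacabbccbbcbabbbcababacaab
   2 |  26 | ab
   3 |  19 | ababacaab
   4 |  21 | abacaab
   5 |  14 | abbbcababacaab
   6 |   5 | abbccbbcbabbbcababacaab
   7 |  23 | acaab
   8 |   3 | acabbccbbcbabbbcababacaab
   9 |  27 | b
  10 |  20 | babacaab
  11 |  13 | babbbcababacaab
  12 |  22 | bacaab
  13 |  15 | bbbcababacaab
  14 |  16 | bbcababacaab
  15 |  10 | bbcbabbbcababacaab
  16 |   6 | bbccbbcbabbbcababacaab
  17 |   0 | bcaacabbccbbcbabbbcababacaab
  18 |  17 | bcababacaab
  19 |  11 | bcbabbbcababacaab
  20 |   7 | bccbbcbabbbcababacaab
  21 |  24 | caab
  22 |   1 | caacabbccbbcbabbbcababacaab
  23 |  18 | cababacaab
  24 |   4 | cabbccbbcbabbbcababacaab
  25 |  12 | cbabbbcababacaab
  26 |   9 | cbbcbabbbcababacaab
  27 |   8 | ccbbcbabbbcababacaab

SA = [25, 2, 26, 19, 21, 14, 5, 23, 3, 27, 20, 13, 22, 15, 16, 10, 6, 0, 17, 11, 7, 24, 1, 18, 4, 12, 9, 8]
i: (SA[i-1],SA[i]) lcp shared
  1: (25,2) 2 'aa'
  2: (2,26) 1 'a'
  3: (26,19) 2 'ab'
  4: (19,21) 3 'aba'
  5: (21,14) 2 'ab'
  6: (14,5) 3 'abb'
  7: (5,23) 1 'a'
  8: (23,3) 3 'aca'
  9: (3,27) 0 ''
  10: (27,20) 1 'b'
  11: (20,13) 3 'bab'
  12: (13,22) 2 'ba'
  13: (22,15) 1 'b'
  14: (15,16) 2 'bb'
  15: (16,10) 3 'bbc'
  16: (10,6) 3 'bbc'
  17: (6,0) 1 'b'
  18: (0,17) 3 'bca'
  19: (17,11) 2 'bc'
  20: (11,7) 2 'bc'
  21: (7,24) 0 ''
  22: (24,1) 3 'caa'
  23: (1,18) 2 'ca'
  24: (18,4) 3 'cab'
  25: (4,12) 1 'c'
  26: (12,9) 2 'cb'
  27: (9,8) 1 'c'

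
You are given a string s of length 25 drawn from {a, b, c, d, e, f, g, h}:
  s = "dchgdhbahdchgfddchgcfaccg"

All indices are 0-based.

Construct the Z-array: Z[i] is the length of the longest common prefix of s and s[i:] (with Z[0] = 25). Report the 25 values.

Z[0]=25
i=1: i≥r, start 0; Z[1]=0
i=2: i≥r, start 0; Z[2]=0
i=3: i≥r, start 0; Z[3]=0
i=4: i≥r, start 0; Z[4]=1 grow→box=[4,5)
i=5: i≥r, start 0; Z[5]=0
i=6: i≥r, start 0; Z[6]=0
i=7: i≥r, start 0; Z[7]=0
i=8: i≥r, start 0; Z[8]=0
i=9: i≥r, start 0; Z[9]=4 grow→box=[9,13)
i=10: min(r-i=3, Z[1]=0)=0; Z[10]=0
i=11: min(r-i=2, Z[2]=0)=0; Z[11]=0
i=12: min(r-i=1, Z[3]=0)=0; Z[12]=0
i=13: i≥r, start 0; Z[13]=0
i=14: i≥r, start 0; Z[14]=1 grow→box=[14,15)
i=15: i≥r, start 0; Z[15]=4 grow→box=[15,19)
i=16: min(r-i=3, Z[1]=0)=0; Z[16]=0
i=17: min(r-i=2, Z[2]=0)=0; Z[17]=0
i=18: min(r-i=1, Z[3]=0)=0; Z[18]=0
i=19: i≥r, start 0; Z[19]=0
i=20: i≥r, start 0; Z[20]=0
i=21: i≥r, start 0; Z[21]=0
i=22: i≥r, start 0; Z[22]=0
i=23: i≥r, start 0; Z[23]=0
i=24: i≥r, start 0; Z[24]=0

[25, 0, 0, 0, 1, 0, 0, 0, 0, 4, 0, 0, 0, 0, 1, 4, 0, 0, 0, 0, 0, 0, 0, 0, 0]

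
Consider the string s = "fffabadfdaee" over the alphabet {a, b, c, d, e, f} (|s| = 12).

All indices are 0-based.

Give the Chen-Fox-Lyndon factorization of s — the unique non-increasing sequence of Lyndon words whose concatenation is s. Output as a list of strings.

["f", "f", "f", "abadfdaee"]

emit factor 1: 'f' (i=0, period=1)
emit factor 2: 'f' (i=1, period=1)
emit factor 3: 'f' (i=2, period=1)
emit factor 4: 'abadfdaee' (i=3, period=9)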